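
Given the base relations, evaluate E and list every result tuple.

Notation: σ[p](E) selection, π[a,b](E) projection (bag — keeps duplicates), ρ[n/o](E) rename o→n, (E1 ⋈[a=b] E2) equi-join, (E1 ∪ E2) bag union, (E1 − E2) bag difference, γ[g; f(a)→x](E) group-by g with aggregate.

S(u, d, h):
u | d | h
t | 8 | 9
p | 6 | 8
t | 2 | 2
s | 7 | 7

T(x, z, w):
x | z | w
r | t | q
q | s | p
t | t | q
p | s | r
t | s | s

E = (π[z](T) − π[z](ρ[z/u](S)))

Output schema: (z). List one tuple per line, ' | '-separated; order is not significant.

Row counts bottom-up:
  T → 5
  π[z](T) → 5
  S → 4
  ρ[z/u](S) → 4
  π[z](ρ[z/u](S)) → 4
  (π[z](T) − π[z](ρ[z/u](S))) → 2

== RESULT ==
z
s
s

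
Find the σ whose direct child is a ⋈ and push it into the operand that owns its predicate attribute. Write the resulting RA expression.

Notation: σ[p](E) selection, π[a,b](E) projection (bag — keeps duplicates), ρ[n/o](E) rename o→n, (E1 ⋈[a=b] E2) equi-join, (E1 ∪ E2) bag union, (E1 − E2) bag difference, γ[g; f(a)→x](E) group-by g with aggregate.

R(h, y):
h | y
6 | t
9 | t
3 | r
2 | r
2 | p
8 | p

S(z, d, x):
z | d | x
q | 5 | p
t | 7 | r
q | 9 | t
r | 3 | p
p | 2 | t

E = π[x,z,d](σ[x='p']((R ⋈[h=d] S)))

σ filters on x, owned by the right side.
E' = π[x,z,d]((R ⋈[h=d] σ[x='p'](S)))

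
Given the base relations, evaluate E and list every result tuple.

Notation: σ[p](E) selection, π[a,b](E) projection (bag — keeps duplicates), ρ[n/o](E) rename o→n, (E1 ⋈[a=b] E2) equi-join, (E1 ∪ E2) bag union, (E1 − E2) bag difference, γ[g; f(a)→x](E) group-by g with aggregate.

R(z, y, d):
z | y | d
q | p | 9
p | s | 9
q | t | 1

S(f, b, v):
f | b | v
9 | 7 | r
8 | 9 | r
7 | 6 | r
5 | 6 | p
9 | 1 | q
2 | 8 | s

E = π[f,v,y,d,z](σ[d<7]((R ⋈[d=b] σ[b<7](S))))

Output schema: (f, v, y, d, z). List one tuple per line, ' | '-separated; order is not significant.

Subexpression sizes:
  R → 3
  S → 6
  σ[b<7](S) → 3
  (R ⋈[d=b] σ[b<7](S)) → 1
  σ[d<7]((R ⋈[d=b] σ[b<7](S))) → 1
  π[f,v,y,d,z](σ[d<7]((R ⋈[d=b] σ[b<7](S)))) → 1

== RESULT ==
f | v | y | d | z
9 | q | t | 1 | q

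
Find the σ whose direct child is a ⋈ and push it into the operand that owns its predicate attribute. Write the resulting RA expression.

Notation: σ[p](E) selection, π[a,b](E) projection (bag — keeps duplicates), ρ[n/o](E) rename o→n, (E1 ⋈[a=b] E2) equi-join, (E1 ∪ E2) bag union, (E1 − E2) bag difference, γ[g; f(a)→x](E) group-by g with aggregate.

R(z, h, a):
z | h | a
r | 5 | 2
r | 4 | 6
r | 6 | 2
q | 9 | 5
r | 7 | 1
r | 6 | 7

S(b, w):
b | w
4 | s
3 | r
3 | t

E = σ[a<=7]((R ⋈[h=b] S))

σ filters on a, owned by the left side.
E' = (σ[a<=7](R) ⋈[h=b] S)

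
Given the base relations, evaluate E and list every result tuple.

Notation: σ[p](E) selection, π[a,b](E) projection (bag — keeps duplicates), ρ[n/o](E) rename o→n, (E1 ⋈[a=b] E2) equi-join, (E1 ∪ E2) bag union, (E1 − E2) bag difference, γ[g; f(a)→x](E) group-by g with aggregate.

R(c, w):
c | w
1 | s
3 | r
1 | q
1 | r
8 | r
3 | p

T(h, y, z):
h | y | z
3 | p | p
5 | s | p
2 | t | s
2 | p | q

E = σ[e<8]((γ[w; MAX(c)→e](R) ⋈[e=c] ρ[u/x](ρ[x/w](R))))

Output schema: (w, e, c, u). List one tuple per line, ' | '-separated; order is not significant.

Per-node cardinality:
  R → 6
  γ[w; MAX(c)→e](R) → 4
  R → 6
  ρ[x/w](R) → 6
  ρ[u/x](ρ[x/w](R)) → 6
  (γ[w; MAX(c)→e](R) ⋈[e=c] ρ[u/x](ρ[x/w](R))) → 9
  σ[e<8]((γ[w; MAX(c)→e](R) ⋈[e=c] ρ[u/x](ρ[x/w](R)))) → 8

== RESULT ==
w | e | c | u
p | 3 | 3 | p
p | 3 | 3 | r
q | 1 | 1 | q
q | 1 | 1 | r
q | 1 | 1 | s
s | 1 | 1 | q
s | 1 | 1 | r
s | 1 | 1 | s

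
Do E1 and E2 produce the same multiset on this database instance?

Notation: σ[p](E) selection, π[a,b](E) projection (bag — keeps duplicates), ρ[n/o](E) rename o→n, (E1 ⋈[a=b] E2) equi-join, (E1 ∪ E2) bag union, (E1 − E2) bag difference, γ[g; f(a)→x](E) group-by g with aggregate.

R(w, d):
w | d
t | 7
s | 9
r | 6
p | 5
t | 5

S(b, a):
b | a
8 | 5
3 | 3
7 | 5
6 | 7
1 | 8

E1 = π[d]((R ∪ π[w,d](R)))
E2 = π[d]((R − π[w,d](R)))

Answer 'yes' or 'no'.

E1 row counts bottom-up:
  R → 5
  R → 5
  π[w,d](R) → 5
  (R ∪ π[w,d](R)) → 10
  π[d]((R ∪ π[w,d](R))) → 10
E2 row counts bottom-up:
  R → 5
  R → 5
  π[w,d](R) → 5
  (R − π[w,d](R)) → 0
  π[d]((R − π[w,d](R))) → 0

E1 result:
d
5
5
5
5
6
6
7
7
9
9
E2 result:
d
(0 rows)
Witness: (6,) appears 2× in E1 but 0× in E2.

no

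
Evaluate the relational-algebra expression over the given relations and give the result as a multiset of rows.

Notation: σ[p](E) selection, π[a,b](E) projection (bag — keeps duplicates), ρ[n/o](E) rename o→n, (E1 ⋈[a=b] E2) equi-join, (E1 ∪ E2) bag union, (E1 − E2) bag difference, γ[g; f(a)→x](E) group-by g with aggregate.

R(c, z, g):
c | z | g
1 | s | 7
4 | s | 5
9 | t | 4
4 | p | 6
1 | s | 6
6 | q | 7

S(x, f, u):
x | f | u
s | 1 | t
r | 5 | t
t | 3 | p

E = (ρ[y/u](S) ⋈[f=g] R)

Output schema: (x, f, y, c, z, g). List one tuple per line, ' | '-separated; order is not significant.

Per-node cardinality:
  S → 3
  ρ[y/u](S) → 3
  R → 6
  (ρ[y/u](S) ⋈[f=g] R) → 1

== RESULT ==
x | f | y | c | z | g
r | 5 | t | 4 | s | 5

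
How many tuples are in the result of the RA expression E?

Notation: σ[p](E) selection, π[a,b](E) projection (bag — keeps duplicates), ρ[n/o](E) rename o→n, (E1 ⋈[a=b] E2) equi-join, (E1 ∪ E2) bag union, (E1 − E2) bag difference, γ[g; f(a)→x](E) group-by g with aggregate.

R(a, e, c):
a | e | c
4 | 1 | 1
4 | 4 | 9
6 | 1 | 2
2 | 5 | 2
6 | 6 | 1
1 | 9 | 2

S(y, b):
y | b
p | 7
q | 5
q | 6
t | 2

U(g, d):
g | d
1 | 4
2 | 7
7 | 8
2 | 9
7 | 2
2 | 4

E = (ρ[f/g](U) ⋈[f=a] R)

Per-node cardinality:
  U → 6
  ρ[f/g](U) → 6
  R → 6
  (ρ[f/g](U) ⋈[f=a] R) → 4

|E| = 4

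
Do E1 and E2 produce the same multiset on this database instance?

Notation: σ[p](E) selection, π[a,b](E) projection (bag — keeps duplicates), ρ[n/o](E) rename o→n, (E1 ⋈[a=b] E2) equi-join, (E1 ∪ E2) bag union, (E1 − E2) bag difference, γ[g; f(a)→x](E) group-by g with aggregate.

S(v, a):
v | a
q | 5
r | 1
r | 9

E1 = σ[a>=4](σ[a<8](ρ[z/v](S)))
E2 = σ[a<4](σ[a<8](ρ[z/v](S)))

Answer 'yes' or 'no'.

E1 subexpression sizes:
  S → 3
  ρ[z/v](S) → 3
  σ[a<8](ρ[z/v](S)) → 2
  σ[a>=4](σ[a<8](ρ[z/v](S))) → 1
E2 subexpression sizes:
  S → 3
  ρ[z/v](S) → 3
  σ[a<8](ρ[z/v](S)) → 2
  σ[a<4](σ[a<8](ρ[z/v](S))) → 1

E1 result:
z | a
q | 5
E2 result:
z | a
r | 1
Witness: ('r', 1) appears 0× in E1 but 1× in E2.

no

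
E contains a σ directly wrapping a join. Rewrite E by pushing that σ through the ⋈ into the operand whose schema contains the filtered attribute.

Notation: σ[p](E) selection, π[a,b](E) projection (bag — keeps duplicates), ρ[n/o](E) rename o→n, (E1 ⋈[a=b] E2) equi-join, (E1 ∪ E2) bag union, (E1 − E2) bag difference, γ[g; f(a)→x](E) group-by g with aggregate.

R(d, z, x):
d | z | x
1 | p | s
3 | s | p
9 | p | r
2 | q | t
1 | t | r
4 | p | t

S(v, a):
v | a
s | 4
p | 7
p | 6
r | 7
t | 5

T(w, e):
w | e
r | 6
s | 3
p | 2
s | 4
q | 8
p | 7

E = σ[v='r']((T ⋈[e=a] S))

σ filters on v, owned by the right side.
E' = (T ⋈[e=a] σ[v='r'](S))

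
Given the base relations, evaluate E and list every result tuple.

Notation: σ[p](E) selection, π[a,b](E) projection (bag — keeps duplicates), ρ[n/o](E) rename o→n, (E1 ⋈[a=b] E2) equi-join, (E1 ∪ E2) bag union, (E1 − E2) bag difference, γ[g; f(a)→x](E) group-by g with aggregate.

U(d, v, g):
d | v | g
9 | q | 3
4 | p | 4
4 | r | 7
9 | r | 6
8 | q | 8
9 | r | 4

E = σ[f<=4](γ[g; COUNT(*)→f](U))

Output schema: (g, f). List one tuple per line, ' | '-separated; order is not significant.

Stepwise |·|:
  U → 6
  γ[g; COUNT(*)→f](U) → 5
  σ[f<=4](γ[g; COUNT(*)→f](U)) → 5

== RESULT ==
g | f
3 | 1
4 | 2
6 | 1
7 | 1
8 | 1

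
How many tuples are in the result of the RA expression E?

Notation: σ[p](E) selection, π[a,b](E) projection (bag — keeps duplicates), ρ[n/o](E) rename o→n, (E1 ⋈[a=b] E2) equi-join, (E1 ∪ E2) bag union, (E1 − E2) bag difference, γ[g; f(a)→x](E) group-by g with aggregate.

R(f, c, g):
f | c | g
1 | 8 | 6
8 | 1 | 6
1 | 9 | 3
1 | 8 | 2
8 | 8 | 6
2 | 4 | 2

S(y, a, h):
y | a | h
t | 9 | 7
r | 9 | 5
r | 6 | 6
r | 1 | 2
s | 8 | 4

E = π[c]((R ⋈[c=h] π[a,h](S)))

Per-node cardinality:
  R → 6
  S → 5
  π[a,h](S) → 5
  (R ⋈[c=h] π[a,h](S)) → 1
  π[c]((R ⋈[c=h] π[a,h](S))) → 1

|E| = 1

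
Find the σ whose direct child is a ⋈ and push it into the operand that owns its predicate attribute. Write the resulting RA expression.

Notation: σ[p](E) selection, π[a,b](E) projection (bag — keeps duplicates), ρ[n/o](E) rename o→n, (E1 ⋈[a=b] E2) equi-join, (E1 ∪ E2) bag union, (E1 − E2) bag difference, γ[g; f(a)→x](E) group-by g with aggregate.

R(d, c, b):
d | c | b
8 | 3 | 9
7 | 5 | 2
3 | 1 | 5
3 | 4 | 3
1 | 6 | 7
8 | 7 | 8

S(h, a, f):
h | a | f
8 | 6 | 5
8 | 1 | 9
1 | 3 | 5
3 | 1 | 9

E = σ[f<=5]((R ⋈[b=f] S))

σ filters on f, owned by the right side.
E' = (R ⋈[b=f] σ[f<=5](S))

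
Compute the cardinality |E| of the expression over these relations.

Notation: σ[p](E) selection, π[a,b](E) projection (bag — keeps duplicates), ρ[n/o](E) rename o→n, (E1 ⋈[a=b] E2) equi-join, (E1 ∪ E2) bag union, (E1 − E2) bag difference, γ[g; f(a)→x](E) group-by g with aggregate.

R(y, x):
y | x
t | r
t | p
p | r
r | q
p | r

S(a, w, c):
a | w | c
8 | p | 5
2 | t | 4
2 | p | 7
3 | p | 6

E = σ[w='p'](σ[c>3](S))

Per-node cardinality:
  S → 4
  σ[c>3](S) → 4
  σ[w='p'](σ[c>3](S)) → 3

|E| = 3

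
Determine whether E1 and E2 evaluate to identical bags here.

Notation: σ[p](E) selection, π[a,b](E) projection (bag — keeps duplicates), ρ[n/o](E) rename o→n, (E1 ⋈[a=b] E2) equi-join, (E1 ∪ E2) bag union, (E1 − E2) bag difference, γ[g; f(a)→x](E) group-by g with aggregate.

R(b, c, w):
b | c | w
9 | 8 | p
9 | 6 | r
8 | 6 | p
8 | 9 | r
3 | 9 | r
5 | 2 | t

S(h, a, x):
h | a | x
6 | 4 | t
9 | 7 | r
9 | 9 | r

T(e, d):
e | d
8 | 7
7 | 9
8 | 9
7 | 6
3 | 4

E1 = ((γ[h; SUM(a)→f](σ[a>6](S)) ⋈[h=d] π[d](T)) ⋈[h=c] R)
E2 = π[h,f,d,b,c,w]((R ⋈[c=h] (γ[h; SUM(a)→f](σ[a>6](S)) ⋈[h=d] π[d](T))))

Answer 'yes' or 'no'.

E1 per-node cardinality:
  S → 3
  σ[a>6](S) → 2
  γ[h; SUM(a)→f](σ[a>6](S)) → 1
  T → 5
  π[d](T) → 5
  (γ[h; SUM(a)→f](σ[a>6](S)) ⋈[h=d] π[d](T)) → 2
  R → 6
  ((γ[h; SUM(a)→f](σ[a>6](S)) ⋈[h=d] π[d](T)) ⋈[h=c] R) → 4
E2 per-node cardinality:
  R → 6
  S → 3
  σ[a>6](S) → 2
  γ[h; SUM(a)→f](σ[a>6](S)) → 1
  T → 5
  π[d](T) → 5
  (γ[h; SUM(a)→f](σ[a>6](S)) ⋈[h=d] π[d](T)) → 2
  (R ⋈[c=h] (γ[h; SUM(a)→f](σ[a>6](S)) ⋈[h=d] π[d](T))) → 4
  π[h,f,d,b,c,w]((R ⋈[c=h] (γ[h; SUM(a)→f](σ[a>6](S)) ⋈[h=d] π[d](T)))) → 4

E1 and E2 produce the same multiset:
h | f | d | b | c | w
9 | 16 | 9 | 3 | 9 | r
9 | 16 | 9 | 3 | 9 | r
9 | 16 | 9 | 8 | 9 | r
9 | 16 | 9 | 8 | 9 | r

yes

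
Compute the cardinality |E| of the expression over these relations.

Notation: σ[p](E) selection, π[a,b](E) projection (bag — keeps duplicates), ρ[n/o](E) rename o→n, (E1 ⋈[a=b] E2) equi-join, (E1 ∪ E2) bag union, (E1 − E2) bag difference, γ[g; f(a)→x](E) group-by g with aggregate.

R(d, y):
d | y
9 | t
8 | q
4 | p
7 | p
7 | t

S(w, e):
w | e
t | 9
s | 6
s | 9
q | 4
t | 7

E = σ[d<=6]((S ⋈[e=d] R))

Row counts bottom-up:
  S → 5
  R → 5
  (S ⋈[e=d] R) → 5
  σ[d<=6]((S ⋈[e=d] R)) → 1

|E| = 1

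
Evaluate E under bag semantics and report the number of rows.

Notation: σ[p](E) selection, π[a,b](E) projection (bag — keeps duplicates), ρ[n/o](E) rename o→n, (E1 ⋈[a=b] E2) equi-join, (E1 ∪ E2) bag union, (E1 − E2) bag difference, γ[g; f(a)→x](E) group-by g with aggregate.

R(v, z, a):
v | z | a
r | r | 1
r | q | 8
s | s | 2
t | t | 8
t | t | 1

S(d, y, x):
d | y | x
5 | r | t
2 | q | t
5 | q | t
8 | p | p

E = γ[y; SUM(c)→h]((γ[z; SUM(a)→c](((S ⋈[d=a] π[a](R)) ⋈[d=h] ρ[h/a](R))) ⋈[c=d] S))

Subexpression sizes:
  S → 4
  R → 5
  π[a](R) → 5
  (S ⋈[d=a] π[a](R)) → 3
  R → 5
  ρ[h/a](R) → 5
  ((S ⋈[d=a] π[a](R)) ⋈[d=h] ρ[h/a](R)) → 5
  γ[z; SUM(a)→c](((S ⋈[d=a] π[a](R)) ⋈[d=h] ρ[h/a](R))) → 3
  S → 4
  (γ[z; SUM(a)→c](((S ⋈[d=a] π[a](R)) ⋈[d=h] ρ[h/a](R))) ⋈[c=d] S) → 1
  γ[y; SUM(c)→h]((γ[z; SUM(a)→c](((S ⋈[d=a] π[a](R)) ⋈[d=h] ρ[h/a](R))) ⋈[c=d] S)) → 1

|E| = 1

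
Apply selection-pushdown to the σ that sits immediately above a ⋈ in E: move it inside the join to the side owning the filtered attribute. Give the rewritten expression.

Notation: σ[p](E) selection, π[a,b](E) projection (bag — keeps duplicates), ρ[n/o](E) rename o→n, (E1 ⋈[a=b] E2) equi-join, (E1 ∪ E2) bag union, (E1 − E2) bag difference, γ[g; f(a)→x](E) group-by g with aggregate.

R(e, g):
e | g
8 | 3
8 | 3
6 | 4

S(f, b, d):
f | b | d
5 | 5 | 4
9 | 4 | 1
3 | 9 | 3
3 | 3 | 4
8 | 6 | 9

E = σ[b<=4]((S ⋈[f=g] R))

σ filters on b, owned by the left side.
E' = (σ[b<=4](S) ⋈[f=g] R)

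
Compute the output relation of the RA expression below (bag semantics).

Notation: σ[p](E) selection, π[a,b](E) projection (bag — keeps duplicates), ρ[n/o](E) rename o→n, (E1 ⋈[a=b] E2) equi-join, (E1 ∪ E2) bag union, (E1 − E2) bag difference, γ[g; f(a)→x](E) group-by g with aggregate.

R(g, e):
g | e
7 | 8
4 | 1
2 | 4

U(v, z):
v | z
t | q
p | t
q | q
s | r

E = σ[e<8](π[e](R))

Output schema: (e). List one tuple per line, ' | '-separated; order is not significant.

Per-node cardinality:
  R → 3
  π[e](R) → 3
  σ[e<8](π[e](R)) → 2

== RESULT ==
e
1
4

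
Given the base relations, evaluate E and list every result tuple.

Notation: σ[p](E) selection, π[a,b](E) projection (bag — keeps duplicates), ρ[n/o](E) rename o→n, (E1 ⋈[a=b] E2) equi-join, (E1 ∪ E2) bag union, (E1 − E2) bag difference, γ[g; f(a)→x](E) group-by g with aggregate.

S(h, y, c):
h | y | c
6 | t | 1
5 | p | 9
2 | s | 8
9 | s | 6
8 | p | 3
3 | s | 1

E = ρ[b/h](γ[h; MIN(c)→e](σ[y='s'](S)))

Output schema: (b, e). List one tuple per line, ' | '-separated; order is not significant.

Stepwise |·|:
  S → 6
  σ[y='s'](S) → 3
  γ[h; MIN(c)→e](σ[y='s'](S)) → 3
  ρ[b/h](γ[h; MIN(c)→e](σ[y='s'](S))) → 3

== RESULT ==
b | e
2 | 8
3 | 1
9 | 6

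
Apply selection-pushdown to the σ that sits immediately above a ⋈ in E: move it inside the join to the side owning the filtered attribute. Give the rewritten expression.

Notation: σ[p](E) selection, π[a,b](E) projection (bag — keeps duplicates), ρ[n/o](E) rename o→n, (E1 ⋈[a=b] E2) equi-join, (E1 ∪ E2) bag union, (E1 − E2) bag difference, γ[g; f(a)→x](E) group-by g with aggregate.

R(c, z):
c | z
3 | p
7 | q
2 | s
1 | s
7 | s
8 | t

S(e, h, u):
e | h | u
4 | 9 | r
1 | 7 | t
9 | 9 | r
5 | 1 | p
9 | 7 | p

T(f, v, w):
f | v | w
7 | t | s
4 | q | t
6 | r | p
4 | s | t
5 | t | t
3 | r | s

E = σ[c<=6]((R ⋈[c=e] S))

σ filters on c, owned by the left side.
E' = (σ[c<=6](R) ⋈[c=e] S)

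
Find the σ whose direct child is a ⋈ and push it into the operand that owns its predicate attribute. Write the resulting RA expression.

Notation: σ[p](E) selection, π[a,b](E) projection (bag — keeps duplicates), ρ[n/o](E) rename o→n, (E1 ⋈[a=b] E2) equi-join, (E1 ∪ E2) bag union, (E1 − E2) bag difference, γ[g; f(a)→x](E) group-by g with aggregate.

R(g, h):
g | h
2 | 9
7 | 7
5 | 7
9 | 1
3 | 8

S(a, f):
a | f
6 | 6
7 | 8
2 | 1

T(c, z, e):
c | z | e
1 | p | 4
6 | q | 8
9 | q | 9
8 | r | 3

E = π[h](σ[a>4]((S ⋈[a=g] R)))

σ filters on a, owned by the left side.
E' = π[h]((σ[a>4](S) ⋈[a=g] R))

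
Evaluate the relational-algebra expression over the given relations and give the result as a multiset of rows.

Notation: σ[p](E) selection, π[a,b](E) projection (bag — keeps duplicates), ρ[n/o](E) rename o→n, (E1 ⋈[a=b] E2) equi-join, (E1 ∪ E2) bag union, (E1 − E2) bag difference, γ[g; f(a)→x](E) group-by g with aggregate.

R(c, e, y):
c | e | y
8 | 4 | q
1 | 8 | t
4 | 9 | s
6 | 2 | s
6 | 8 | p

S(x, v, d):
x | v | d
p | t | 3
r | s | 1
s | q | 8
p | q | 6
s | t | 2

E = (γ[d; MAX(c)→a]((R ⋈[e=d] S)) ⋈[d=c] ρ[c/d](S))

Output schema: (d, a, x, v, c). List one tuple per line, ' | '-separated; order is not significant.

Subexpression sizes:
  R → 5
  S → 5
  (R ⋈[e=d] S) → 3
  γ[d; MAX(c)→a]((R ⋈[e=d] S)) → 2
  S → 5
  ρ[c/d](S) → 5
  (γ[d; MAX(c)→a]((R ⋈[e=d] S)) ⋈[d=c] ρ[c/d](S)) → 2

== RESULT ==
d | a | x | v | c
2 | 6 | s | t | 2
8 | 6 | s | q | 8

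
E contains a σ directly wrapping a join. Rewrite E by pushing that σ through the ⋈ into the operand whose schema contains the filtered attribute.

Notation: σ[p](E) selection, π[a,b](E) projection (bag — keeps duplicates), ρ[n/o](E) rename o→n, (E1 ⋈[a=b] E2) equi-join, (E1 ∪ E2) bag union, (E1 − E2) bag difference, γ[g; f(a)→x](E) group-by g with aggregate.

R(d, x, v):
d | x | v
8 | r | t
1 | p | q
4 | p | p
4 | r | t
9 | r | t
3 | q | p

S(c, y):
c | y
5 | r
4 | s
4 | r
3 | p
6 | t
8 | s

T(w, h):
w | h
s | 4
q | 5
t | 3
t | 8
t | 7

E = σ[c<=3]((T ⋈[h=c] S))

σ filters on c, owned by the right side.
E' = (T ⋈[h=c] σ[c<=3](S))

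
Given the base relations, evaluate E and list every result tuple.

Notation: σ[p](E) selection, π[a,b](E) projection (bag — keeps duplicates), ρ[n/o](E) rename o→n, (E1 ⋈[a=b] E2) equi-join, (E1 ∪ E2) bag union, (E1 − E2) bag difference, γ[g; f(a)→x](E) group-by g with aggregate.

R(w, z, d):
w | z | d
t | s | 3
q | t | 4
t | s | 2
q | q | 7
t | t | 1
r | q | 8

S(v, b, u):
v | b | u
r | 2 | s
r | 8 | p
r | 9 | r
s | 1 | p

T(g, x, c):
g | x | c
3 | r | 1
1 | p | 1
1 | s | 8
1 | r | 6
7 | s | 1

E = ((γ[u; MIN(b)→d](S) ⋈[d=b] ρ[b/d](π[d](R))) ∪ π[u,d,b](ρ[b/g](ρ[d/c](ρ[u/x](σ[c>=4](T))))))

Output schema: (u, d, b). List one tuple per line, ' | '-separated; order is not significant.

Stepwise |·|:
  S → 4
  γ[u; MIN(b)→d](S) → 3
  R → 6
  π[d](R) → 6
  ρ[b/d](π[d](R)) → 6
  (γ[u; MIN(b)→d](S) ⋈[d=b] ρ[b/d](π[d](R))) → 2
  T → 5
  σ[c>=4](T) → 2
  ρ[u/x](σ[c>=4](T)) → 2
  ρ[d/c](ρ[u/x](σ[c>=4](T))) → 2
  ρ[b/g](ρ[d/c](ρ[u/x](σ[c>=4](T)))) → 2
  π[u,d,b](ρ[b/g](ρ[d/c](ρ[u/x](σ[c>=4](T))))) → 2
  ((γ[u; MIN(b)→d](S) ⋈[d=b] ρ[b/d](π[d](R))) ∪ π[u,d,b](ρ[b/g](ρ[d/c](ρ[u/x](σ[c>=4](T)))))) → 4

== RESULT ==
u | d | b
p | 1 | 1
r | 6 | 1
s | 2 | 2
s | 8 | 1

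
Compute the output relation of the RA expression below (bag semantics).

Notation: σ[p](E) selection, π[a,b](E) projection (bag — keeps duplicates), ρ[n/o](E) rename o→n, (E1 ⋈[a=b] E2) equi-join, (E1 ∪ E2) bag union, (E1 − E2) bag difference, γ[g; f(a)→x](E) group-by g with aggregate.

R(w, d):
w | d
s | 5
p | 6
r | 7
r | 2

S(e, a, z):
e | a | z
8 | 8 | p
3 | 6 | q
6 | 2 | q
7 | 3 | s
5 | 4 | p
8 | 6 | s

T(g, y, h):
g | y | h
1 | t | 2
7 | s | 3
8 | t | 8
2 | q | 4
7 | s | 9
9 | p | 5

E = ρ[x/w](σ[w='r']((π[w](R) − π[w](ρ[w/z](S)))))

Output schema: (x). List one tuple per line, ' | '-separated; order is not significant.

Stepwise |·|:
  R → 4
  π[w](R) → 4
  S → 6
  ρ[w/z](S) → 6
  π[w](ρ[w/z](S)) → 6
  (π[w](R) − π[w](ρ[w/z](S))) → 2
  σ[w='r']((π[w](R) − π[w](ρ[w/z](S)))) → 2
  ρ[x/w](σ[w='r']((π[w](R) − π[w](ρ[w/z](S))))) → 2

== RESULT ==
x
r
r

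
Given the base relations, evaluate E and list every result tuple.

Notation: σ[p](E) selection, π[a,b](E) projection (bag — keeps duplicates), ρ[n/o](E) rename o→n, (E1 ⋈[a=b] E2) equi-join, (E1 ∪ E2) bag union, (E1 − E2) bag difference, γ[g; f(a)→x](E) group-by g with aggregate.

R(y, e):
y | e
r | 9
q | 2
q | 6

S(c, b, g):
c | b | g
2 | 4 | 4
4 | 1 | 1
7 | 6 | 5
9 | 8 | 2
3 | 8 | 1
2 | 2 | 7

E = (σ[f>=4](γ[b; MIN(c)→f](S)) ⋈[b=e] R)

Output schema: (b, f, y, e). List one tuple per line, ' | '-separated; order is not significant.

Per-node cardinality:
  S → 6
  γ[b; MIN(c)→f](S) → 5
  σ[f>=4](γ[b; MIN(c)→f](S)) → 2
  R → 3
  (σ[f>=4](γ[b; MIN(c)→f](S)) ⋈[b=e] R) → 1

== RESULT ==
b | f | y | e
6 | 7 | q | 6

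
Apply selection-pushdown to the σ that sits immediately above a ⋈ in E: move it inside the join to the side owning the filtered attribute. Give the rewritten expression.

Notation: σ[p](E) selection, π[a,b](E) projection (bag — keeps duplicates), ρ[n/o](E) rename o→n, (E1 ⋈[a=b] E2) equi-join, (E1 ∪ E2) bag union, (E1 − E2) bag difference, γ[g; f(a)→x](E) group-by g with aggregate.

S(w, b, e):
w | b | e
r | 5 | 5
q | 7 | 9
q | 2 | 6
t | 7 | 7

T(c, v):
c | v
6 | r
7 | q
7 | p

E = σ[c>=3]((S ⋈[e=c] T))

σ filters on c, owned by the right side.
E' = (S ⋈[e=c] σ[c>=3](T))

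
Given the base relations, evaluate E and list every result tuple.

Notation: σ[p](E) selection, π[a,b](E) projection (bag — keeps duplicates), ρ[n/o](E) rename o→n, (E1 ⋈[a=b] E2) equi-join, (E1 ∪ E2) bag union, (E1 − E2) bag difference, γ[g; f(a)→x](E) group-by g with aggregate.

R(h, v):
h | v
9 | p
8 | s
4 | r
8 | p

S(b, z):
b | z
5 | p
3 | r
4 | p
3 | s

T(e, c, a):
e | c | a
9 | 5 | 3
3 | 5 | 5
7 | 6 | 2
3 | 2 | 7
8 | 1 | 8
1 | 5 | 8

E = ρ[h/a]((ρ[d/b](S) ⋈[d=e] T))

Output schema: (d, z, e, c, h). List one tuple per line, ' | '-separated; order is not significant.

Per-node cardinality:
  S → 4
  ρ[d/b](S) → 4
  T → 6
  (ρ[d/b](S) ⋈[d=e] T) → 4
  ρ[h/a]((ρ[d/b](S) ⋈[d=e] T)) → 4

== RESULT ==
d | z | e | c | h
3 | r | 3 | 2 | 7
3 | r | 3 | 5 | 5
3 | s | 3 | 2 | 7
3 | s | 3 | 5 | 5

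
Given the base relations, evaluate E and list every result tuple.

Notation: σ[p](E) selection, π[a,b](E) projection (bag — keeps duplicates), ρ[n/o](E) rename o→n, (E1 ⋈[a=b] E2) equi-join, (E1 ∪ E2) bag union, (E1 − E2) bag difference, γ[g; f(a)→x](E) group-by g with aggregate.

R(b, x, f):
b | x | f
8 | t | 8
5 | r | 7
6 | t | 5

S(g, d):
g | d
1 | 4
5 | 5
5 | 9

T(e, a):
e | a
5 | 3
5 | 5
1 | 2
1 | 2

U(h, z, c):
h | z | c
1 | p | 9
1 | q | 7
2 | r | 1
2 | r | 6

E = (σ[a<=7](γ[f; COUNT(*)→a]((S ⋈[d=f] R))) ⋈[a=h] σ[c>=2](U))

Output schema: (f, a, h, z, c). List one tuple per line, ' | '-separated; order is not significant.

Subexpression sizes:
  S → 3
  R → 3
  (S ⋈[d=f] R) → 1
  γ[f; COUNT(*)→a]((S ⋈[d=f] R)) → 1
  σ[a<=7](γ[f; COUNT(*)→a]((S ⋈[d=f] R))) → 1
  U → 4
  σ[c>=2](U) → 3
  (σ[a<=7](γ[f; COUNT(*)→a]((S ⋈[d=f] R))) ⋈[a=h] σ[c>=2](U)) → 2

== RESULT ==
f | a | h | z | c
5 | 1 | 1 | p | 9
5 | 1 | 1 | q | 7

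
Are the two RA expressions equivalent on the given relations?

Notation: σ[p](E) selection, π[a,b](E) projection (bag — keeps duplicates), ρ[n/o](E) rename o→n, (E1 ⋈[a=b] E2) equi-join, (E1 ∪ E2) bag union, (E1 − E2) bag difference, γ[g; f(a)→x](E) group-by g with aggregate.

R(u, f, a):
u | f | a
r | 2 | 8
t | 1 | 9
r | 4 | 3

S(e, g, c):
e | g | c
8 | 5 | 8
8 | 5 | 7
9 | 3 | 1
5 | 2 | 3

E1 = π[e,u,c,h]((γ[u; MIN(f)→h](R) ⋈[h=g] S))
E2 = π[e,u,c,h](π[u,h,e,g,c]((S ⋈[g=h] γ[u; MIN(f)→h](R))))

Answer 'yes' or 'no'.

E1 stepwise |·|:
  R → 3
  γ[u; MIN(f)→h](R) → 2
  S → 4
  (γ[u; MIN(f)→h](R) ⋈[h=g] S) → 1
  π[e,u,c,h]((γ[u; MIN(f)→h](R) ⋈[h=g] S)) → 1
E2 stepwise |·|:
  S → 4
  R → 3
  γ[u; MIN(f)→h](R) → 2
  (S ⋈[g=h] γ[u; MIN(f)→h](R)) → 1
  π[u,h,e,g,c]((S ⋈[g=h] γ[u; MIN(f)→h](R))) → 1
  π[e,u,c,h](π[u,h,e,g,c]((S ⋈[g=h] γ[u; MIN(f)→h](R)))) → 1

E1 and E2 produce the same multiset:
e | u | c | h
5 | r | 3 | 2

yes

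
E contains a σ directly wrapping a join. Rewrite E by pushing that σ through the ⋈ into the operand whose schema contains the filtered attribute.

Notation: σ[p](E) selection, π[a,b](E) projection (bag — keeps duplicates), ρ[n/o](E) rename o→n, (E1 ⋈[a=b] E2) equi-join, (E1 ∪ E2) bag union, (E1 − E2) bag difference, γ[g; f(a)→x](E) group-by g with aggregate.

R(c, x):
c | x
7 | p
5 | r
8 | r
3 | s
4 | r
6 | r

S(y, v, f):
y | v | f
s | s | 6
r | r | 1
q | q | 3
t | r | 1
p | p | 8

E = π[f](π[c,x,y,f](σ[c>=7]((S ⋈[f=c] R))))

σ filters on c, owned by the right side.
E' = π[f](π[c,x,y,f]((S ⋈[f=c] σ[c>=7](R))))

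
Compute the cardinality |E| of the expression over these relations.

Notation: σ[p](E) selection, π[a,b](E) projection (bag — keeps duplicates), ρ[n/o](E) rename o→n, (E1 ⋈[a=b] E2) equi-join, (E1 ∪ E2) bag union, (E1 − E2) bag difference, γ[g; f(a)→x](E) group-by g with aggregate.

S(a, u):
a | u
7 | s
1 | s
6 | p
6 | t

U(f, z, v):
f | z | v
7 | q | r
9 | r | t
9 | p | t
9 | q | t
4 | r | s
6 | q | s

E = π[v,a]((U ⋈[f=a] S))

Row counts bottom-up:
  U → 6
  S → 4
  (U ⋈[f=a] S) → 3
  π[v,a]((U ⋈[f=a] S)) → 3

|E| = 3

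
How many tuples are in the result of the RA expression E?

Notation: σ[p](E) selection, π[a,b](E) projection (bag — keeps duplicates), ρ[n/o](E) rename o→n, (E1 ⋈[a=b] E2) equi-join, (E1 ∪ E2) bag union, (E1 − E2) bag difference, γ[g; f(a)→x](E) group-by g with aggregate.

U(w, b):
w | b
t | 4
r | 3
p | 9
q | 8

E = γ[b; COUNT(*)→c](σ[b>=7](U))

Row counts bottom-up:
  U → 4
  σ[b>=7](U) → 2
  γ[b; COUNT(*)→c](σ[b>=7](U)) → 2

|E| = 2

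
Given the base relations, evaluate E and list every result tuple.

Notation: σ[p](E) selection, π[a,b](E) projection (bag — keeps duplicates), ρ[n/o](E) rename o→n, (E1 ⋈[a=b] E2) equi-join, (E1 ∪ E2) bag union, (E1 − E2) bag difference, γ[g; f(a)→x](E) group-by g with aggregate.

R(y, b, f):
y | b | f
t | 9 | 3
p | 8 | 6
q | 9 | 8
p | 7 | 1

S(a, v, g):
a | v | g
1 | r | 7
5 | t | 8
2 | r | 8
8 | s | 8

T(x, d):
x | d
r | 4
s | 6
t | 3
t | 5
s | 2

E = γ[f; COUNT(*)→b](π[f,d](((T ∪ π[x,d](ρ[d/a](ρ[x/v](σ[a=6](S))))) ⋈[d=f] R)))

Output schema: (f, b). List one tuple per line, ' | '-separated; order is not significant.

Per-node cardinality:
  T → 5
  S → 4
  σ[a=6](S) → 0
  ρ[x/v](σ[a=6](S)) → 0
  ρ[d/a](ρ[x/v](σ[a=6](S))) → 0
  π[x,d](ρ[d/a](ρ[x/v](σ[a=6](S)))) → 0
  (T ∪ π[x,d](ρ[d/a](ρ[x/v](σ[a=6](S))))) → 5
  R → 4
  ((T ∪ π[x,d](ρ[d/a](ρ[x/v](σ[a=6](S))))) ⋈[d=f] R) → 2
  π[f,d](((T ∪ π[x,d](ρ[d/a](ρ[x/v](σ[a=6](S))))) ⋈[d=f] R)) → 2
  γ[f; COUNT(*)→b](π[f,d](((T ∪ π[x,d](ρ[d/a](ρ[x/v](σ[a=6](S))))) ⋈[d=f] R))) → 2

== RESULT ==
f | b
3 | 1
6 | 1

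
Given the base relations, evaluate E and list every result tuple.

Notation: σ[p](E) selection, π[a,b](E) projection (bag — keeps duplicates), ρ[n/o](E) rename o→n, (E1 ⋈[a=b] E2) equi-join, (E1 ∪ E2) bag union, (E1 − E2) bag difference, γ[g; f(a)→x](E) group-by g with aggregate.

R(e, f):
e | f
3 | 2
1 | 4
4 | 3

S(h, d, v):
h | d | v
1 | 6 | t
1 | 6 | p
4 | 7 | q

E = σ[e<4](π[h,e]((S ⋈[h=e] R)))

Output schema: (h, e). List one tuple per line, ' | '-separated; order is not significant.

Subexpression sizes:
  S → 3
  R → 3
  (S ⋈[h=e] R) → 3
  π[h,e]((S ⋈[h=e] R)) → 3
  σ[e<4](π[h,e]((S ⋈[h=e] R))) → 2

== RESULT ==
h | e
1 | 1
1 | 1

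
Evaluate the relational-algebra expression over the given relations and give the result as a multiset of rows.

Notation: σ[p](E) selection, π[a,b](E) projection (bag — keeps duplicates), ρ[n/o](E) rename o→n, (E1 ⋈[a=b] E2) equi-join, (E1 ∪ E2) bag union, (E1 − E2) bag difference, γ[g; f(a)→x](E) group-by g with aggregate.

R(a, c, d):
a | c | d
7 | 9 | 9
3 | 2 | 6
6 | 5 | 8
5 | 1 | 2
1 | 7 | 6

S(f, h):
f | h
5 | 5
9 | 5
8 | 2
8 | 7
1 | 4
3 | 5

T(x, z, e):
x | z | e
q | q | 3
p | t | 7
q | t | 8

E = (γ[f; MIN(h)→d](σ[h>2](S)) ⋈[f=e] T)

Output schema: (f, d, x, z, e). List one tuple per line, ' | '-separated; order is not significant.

Per-node cardinality:
  S → 6
  σ[h>2](S) → 5
  γ[f; MIN(h)→d](σ[h>2](S)) → 5
  T → 3
  (γ[f; MIN(h)→d](σ[h>2](S)) ⋈[f=e] T) → 2

== RESULT ==
f | d | x | z | e
3 | 5 | q | q | 3
8 | 7 | q | t | 8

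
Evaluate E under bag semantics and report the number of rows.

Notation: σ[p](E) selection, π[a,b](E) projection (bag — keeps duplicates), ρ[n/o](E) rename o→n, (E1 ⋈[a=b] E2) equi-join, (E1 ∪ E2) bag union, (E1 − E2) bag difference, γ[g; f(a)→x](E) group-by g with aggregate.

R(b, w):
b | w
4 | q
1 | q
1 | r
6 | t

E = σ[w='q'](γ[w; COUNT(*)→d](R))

Per-node cardinality:
  R → 4
  γ[w; COUNT(*)→d](R) → 3
  σ[w='q'](γ[w; COUNT(*)→d](R)) → 1

|E| = 1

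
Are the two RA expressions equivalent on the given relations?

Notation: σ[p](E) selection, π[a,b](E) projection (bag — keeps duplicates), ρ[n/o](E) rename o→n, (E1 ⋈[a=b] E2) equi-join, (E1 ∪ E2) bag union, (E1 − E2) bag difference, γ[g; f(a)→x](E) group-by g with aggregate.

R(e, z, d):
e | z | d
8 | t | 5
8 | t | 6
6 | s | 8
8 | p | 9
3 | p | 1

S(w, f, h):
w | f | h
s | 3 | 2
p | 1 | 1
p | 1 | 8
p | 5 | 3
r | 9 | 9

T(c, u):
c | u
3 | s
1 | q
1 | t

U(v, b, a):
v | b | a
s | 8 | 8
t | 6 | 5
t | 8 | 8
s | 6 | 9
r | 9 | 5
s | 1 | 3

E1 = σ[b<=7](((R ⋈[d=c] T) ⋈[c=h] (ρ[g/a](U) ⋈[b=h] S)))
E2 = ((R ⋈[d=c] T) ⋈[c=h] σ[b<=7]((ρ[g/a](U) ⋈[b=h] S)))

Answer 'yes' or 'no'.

E1 row counts bottom-up:
  R → 5
  T → 3
  (R ⋈[d=c] T) → 2
  U → 6
  ρ[g/a](U) → 6
  S → 5
  (ρ[g/a](U) ⋈[b=h] S) → 4
  ((R ⋈[d=c] T) ⋈[c=h] (ρ[g/a](U) ⋈[b=h] S)) → 2
  σ[b<=7](((R ⋈[d=c] T) ⋈[c=h] (ρ[g/a](U) ⋈[b=h] S))) → 2
E2 row counts bottom-up:
  R → 5
  T → 3
  (R ⋈[d=c] T) → 2
  U → 6
  ρ[g/a](U) → 6
  S → 5
  (ρ[g/a](U) ⋈[b=h] S) → 4
  σ[b<=7]((ρ[g/a](U) ⋈[b=h] S)) → 1
  ((R ⋈[d=c] T) ⋈[c=h] σ[b<=7]((ρ[g/a](U) ⋈[b=h] S))) → 2

E1 and E2 produce the same multiset:
e | z | d | c | u | v | b | g | w | f | h
3 | p | 1 | 1 | q | s | 1 | 3 | p | 1 | 1
3 | p | 1 | 1 | t | s | 1 | 3 | p | 1 | 1

yes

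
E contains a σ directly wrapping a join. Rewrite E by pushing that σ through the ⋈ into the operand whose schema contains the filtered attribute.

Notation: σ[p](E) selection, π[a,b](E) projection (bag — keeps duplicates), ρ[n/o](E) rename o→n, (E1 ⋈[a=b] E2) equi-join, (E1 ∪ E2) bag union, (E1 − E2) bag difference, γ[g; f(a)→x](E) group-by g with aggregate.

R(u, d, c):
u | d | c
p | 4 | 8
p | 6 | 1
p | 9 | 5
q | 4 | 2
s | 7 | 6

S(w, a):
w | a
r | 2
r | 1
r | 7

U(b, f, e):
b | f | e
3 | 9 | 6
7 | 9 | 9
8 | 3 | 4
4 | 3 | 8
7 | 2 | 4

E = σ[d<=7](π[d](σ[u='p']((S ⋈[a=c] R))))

σ filters on u, owned by the right side.
E' = σ[d<=7](π[d]((S ⋈[a=c] σ[u='p'](R))))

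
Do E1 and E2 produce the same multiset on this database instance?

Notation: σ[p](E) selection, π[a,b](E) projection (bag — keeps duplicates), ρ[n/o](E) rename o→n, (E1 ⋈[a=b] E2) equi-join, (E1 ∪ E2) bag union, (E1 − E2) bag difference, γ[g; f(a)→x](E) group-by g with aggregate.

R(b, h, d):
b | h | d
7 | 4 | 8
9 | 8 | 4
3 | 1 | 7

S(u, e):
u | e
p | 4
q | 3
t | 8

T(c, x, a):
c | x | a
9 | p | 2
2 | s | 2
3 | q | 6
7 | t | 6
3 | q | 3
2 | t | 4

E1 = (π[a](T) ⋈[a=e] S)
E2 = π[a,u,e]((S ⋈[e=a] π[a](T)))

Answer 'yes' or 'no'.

E1 stepwise |·|:
  T → 6
  π[a](T) → 6
  S → 3
  (π[a](T) ⋈[a=e] S) → 2
E2 stepwise |·|:
  S → 3
  T → 6
  π[a](T) → 6
  (S ⋈[e=a] π[a](T)) → 2
  π[a,u,e]((S ⋈[e=a] π[a](T))) → 2

E1 and E2 produce the same multiset:
a | u | e
3 | q | 3
4 | p | 4

yes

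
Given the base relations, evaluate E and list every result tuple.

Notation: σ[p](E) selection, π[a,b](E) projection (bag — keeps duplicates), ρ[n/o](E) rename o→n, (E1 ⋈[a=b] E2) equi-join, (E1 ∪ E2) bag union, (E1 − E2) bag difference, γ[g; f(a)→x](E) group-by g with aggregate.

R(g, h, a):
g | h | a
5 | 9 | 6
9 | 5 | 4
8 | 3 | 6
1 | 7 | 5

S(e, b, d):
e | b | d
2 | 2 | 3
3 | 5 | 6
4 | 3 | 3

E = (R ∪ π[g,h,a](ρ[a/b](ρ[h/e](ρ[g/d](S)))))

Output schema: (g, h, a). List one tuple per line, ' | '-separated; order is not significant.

Per-node cardinality:
  R → 4
  S → 3
  ρ[g/d](S) → 3
  ρ[h/e](ρ[g/d](S)) → 3
  ρ[a/b](ρ[h/e](ρ[g/d](S))) → 3
  π[g,h,a](ρ[a/b](ρ[h/e](ρ[g/d](S)))) → 3
  (R ∪ π[g,h,a](ρ[a/b](ρ[h/e](ρ[g/d](S))))) → 7

== RESULT ==
g | h | a
1 | 7 | 5
3 | 2 | 2
3 | 4 | 3
5 | 9 | 6
6 | 3 | 5
8 | 3 | 6
9 | 5 | 4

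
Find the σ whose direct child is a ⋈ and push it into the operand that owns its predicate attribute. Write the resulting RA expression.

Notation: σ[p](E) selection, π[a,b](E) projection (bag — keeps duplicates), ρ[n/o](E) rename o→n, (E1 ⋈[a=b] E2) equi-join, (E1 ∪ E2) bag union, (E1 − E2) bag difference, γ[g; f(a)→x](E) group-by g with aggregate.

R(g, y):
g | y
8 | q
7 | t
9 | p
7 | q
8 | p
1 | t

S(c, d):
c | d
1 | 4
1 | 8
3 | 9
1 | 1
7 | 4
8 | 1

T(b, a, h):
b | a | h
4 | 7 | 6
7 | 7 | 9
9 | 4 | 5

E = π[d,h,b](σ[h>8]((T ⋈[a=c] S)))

σ filters on h, owned by the left side.
E' = π[d,h,b]((σ[h>8](T) ⋈[a=c] S))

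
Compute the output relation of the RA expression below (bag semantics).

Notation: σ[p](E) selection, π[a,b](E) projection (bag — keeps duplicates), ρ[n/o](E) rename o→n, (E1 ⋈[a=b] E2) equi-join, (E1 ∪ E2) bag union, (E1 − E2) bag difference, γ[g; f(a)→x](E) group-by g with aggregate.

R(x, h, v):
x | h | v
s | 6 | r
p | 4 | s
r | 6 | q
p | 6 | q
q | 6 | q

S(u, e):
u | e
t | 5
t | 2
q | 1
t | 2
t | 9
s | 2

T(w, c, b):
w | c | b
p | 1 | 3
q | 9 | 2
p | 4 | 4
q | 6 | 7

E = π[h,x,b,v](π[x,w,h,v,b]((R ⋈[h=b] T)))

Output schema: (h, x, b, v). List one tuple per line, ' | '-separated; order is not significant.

Row counts bottom-up:
  R → 5
  T → 4
  (R ⋈[h=b] T) → 1
  π[x,w,h,v,b]((R ⋈[h=b] T)) → 1
  π[h,x,b,v](π[x,w,h,v,b]((R ⋈[h=b] T))) → 1

== RESULT ==
h | x | b | v
4 | p | 4 | s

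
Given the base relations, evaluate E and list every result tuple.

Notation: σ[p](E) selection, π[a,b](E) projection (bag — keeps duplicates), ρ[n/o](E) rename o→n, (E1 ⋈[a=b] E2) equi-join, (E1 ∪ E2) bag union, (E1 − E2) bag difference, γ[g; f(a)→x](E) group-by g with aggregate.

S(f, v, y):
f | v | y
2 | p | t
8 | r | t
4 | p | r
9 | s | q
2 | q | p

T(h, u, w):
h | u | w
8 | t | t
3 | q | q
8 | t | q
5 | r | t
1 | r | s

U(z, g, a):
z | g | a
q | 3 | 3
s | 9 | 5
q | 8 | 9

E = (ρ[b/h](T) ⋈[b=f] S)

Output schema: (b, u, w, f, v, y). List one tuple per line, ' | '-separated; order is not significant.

Subexpression sizes:
  T → 5
  ρ[b/h](T) → 5
  S → 5
  (ρ[b/h](T) ⋈[b=f] S) → 2

== RESULT ==
b | u | w | f | v | y
8 | t | q | 8 | r | t
8 | t | t | 8 | r | t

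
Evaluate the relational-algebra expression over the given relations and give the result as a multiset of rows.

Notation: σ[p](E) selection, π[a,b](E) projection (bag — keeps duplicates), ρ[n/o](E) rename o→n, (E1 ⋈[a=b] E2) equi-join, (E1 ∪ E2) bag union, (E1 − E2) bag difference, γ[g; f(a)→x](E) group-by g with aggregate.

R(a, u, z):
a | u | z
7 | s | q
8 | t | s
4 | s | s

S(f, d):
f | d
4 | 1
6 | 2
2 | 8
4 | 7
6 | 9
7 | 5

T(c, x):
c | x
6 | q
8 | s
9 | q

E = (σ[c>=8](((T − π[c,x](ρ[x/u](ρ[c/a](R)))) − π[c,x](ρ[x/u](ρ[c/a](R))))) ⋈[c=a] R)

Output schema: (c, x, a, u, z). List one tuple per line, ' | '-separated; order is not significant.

Per-node cardinality:
  T → 3
  R → 3
  ρ[c/a](R) → 3
  ρ[x/u](ρ[c/a](R)) → 3
  π[c,x](ρ[x/u](ρ[c/a](R))) → 3
  (T − π[c,x](ρ[x/u](ρ[c/a](R)))) → 3
  R → 3
  ρ[c/a](R) → 3
  ρ[x/u](ρ[c/a](R)) → 3
  π[c,x](ρ[x/u](ρ[c/a](R))) → 3
  ((T − π[c,x](ρ[x/u](ρ[c/a](R)))) − π[c,x](ρ[x/u](ρ[c/a](R)))) → 3
  σ[c>=8](((T − π[c,x](ρ[x/u](ρ[c/a](R)))) − π[c,x](ρ[x/u](ρ[c/a](R))))) → 2
  R → 3
  (σ[c>=8](((T − π[c,x](ρ[x/u](ρ[c/a](R)))) − π[c,x](ρ[x/u](ρ[c/a](R))))) ⋈[c=a] R) → 1

== RESULT ==
c | x | a | u | z
8 | s | 8 | t | s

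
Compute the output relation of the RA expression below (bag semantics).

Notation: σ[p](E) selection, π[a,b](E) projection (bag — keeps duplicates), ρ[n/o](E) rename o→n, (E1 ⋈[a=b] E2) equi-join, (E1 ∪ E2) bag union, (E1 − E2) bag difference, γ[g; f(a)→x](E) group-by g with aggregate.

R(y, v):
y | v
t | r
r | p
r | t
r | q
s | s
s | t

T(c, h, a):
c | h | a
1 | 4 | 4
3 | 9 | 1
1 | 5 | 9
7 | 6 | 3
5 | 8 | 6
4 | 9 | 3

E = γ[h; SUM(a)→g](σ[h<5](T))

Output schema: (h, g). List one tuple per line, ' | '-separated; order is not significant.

Subexpression sizes:
  T → 6
  σ[h<5](T) → 1
  γ[h; SUM(a)→g](σ[h<5](T)) → 1

== RESULT ==
h | g
4 | 4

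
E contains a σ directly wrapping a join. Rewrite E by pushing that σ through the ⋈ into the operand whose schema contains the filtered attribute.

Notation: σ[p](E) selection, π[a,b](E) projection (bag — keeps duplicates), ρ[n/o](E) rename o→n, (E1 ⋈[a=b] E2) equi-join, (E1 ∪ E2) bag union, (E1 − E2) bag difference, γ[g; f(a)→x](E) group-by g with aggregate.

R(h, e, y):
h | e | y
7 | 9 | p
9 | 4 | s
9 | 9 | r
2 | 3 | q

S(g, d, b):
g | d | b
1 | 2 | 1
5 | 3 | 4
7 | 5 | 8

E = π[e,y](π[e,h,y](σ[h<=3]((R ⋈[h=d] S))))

σ filters on h, owned by the left side.
E' = π[e,y](π[e,h,y]((σ[h<=3](R) ⋈[h=d] S)))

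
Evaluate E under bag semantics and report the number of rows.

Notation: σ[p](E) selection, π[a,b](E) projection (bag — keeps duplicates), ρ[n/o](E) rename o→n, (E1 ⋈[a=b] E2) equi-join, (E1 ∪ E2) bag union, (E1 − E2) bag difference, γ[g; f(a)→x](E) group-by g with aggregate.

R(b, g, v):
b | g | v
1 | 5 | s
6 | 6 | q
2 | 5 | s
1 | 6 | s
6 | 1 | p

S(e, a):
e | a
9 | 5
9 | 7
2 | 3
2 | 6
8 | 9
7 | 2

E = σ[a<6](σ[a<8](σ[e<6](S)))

Subexpression sizes:
  S → 6
  σ[e<6](S) → 2
  σ[a<8](σ[e<6](S)) → 2
  σ[a<6](σ[a<8](σ[e<6](S))) → 1

|E| = 1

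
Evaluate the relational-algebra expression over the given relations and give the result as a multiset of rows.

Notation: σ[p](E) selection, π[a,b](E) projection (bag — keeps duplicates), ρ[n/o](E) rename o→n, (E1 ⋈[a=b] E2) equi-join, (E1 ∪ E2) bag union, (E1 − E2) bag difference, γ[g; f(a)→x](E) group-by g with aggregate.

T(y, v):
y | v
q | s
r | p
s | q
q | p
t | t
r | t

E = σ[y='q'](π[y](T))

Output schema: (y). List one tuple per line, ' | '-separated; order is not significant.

Stepwise |·|:
  T → 6
  π[y](T) → 6
  σ[y='q'](π[y](T)) → 2

== RESULT ==
y
q
q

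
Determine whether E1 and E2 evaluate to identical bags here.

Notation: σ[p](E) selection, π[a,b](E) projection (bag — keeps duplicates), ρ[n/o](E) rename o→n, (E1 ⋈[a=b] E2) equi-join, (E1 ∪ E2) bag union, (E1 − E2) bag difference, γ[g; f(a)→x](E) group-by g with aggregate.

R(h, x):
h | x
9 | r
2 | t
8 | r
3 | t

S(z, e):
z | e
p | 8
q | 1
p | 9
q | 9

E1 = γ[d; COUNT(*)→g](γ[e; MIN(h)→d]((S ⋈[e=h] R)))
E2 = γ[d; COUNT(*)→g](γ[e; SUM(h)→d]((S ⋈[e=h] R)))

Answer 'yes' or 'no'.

E1 row counts bottom-up:
  S → 4
  R → 4
  (S ⋈[e=h] R) → 3
  γ[e; MIN(h)→d]((S ⋈[e=h] R)) → 2
  γ[d; COUNT(*)→g](γ[e; MIN(h)→d]((S ⋈[e=h] R))) → 2
E2 row counts bottom-up:
  S → 4
  R → 4
  (S ⋈[e=h] R) → 3
  γ[e; SUM(h)→d]((S ⋈[e=h] R)) → 2
  γ[d; COUNT(*)→g](γ[e; SUM(h)→d]((S ⋈[e=h] R))) → 2

E1 result:
d | g
8 | 1
9 | 1
E2 result:
d | g
8 | 1
18 | 1
Witness: (9, 1) appears 1× in E1 but 0× in E2.

no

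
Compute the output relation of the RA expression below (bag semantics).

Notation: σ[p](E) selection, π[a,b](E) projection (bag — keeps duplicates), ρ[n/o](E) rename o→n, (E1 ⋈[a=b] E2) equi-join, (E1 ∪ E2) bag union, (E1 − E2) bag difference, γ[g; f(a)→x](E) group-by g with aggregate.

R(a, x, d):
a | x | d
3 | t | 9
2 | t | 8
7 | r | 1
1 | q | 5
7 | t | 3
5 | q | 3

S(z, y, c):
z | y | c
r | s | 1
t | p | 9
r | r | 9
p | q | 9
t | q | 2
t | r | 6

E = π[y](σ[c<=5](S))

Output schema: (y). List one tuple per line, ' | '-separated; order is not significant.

Row counts bottom-up:
  S → 6
  σ[c<=5](S) → 2
  π[y](σ[c<=5](S)) → 2

== RESULT ==
y
q
s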